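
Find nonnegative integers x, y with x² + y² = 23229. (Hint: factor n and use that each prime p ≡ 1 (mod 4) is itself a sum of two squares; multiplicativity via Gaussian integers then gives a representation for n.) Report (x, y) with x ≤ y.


Step 1: Factor n = 23229 = 3^2 · 29 · 89.
Step 2: Check the mod-4 condition on each prime factor: 3 ≡ 3 (mod 4), exponent 2 (must be even); 29 ≡ 1 (mod 4), exponent 1; 89 ≡ 1 (mod 4), exponent 1.
All primes ≡ 3 (mod 4) appear to even exponent (or don't appear), so by the two-squares theorem n IS expressible as a sum of two squares.
Step 3: Build a representation. Group n = k² · m with k = 3 and m = 29 · 89 = 2581 (a product of primes ≡ 1 (mod 4)); a representation of m scales to one of n via (k·x)² + (k·y)² = k²(x² + y²). Each prime p ≡ 1 (mod 4) is itself a sum of two squares; find a² by testing p − a² for a perfect square:
  29: 29 − 1² = 28, 29 − 2² = 25 = 5² ⇒ 29 = 2² + 5².
  89: 89 − 1² = 88, 89 − 2² = 85, 89 − 3² = 80, 89 − 4² = 73, 89 − 5² = 64 = 8² ⇒ 89 = 5² + 8².
  Combine using the Brahmagupta–Fibonacci identity (a² + b²)(c² + d²) = (ac − bd)² + (ad + bc)² = (ac + bd)² + (ad − bc)²:
  29 · 89 = 2581: from (2² + 5²)(5² + 8²), take (2·5 − 5·8, 2·8 + 5·5) = (10 − 40, 16 + 25) = (-30, 41); dropping signs (only squares matter) gives (30, 41); check 30² + 41² = 900 + 1681 = 2581 ✓.
  Scale by k = 3: (3·30, 3·41) = (90, 123).
Step 4: Order so x ≤ y and verify: 90² + 123² = 8100 + 15129 = 23229 = n. ✓

n = 23229 = 90² + 123² (one valid representation with x ≤ y).


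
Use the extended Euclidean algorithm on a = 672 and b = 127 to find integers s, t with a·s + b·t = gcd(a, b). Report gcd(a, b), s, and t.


Euclidean algorithm on (672, 127) — divide until remainder is 0:
  672 = 5 · 127 + 37
  127 = 3 · 37 + 16
  37 = 2 · 16 + 5
  16 = 3 · 5 + 1
  5 = 5 · 1 + 0
gcd(672, 127) = 1.
Track Bezout coefficients alongside the remainders: start with r₀ = 672 = a·1 + b·0 (s = 1, t = 0) and r₁ = 127 = a·0 + b·1 (s = 0, t = 1); each new remainder r_{k+1} = r_{k-1} − q_k·r_k inherits s_{k+1} = s_{k-1} − q_k·s_k, t_{k+1} = t_{k-1} − q_k·t_k, so r_k = a·s_k + b·t_k at every step:
  q = 5: r = 37, s = 1 − 5·0 = 1, t = 0 − 5·1 = -5  (check: 672·1 + 127·(-5) = 37)
  q = 3: r = 16, s = 0 − 3·1 = -3, t = 1 − 3·(-5) = 16  (check: 672·(-3) + 127·16 = 16)
  q = 2: r = 5, s = 1 − 2·(-3) = 7, t = -5 − 2·16 = -37  (check: 672·7 + 127·(-37) = 5)
  q = 3: r = 1, s = -3 − 3·7 = -24, t = 16 − 3·(-37) = 127  (check: 672·(-24) + 127·127 = 1)
The row with r = 1 (the gcd) gives the Bezout coefficients s = -24, t = 127.
Result: 672 · (-24) + 127 · (127) = 1.

gcd(672, 127) = 1; s = -24, t = 127 (check: 672·(-24) + 127·127 = 1).


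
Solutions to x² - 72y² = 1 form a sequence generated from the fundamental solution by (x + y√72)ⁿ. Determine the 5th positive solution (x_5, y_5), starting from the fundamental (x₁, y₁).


Step 1: Find the fundamental solution (x₁, y₁) of x² - 72y² = 1.
  Expand √72 as a continued fraction. a₀ = ⌊√72⌋ = 8; iterate m_{k+1} = d_k·a_k − m_k, d_{k+1} = (72 − m_{k+1}²)/d_k, a_{k+1} = ⌊(a₀ + m_{k+1})/d_{k+1}⌋ (starting m₀ = 0, d₀ = 1), with convergents p_k = a_k·p_{k-1} + p_{k-2}, q_k = a_k·q_{k-1} + q_{k-2} (p₋₁ = 1, q₋₁ = 0):
  k = 0: a₀ = 8; p₀/q₀ = 8/1; p₀² − 72·q₀² = 64 − 72 = -8.
  k = 1: m = 8, d = 8, a = ⌊(8 + 8)/8⌋ = 2; p/q = (2·8 + 1)/(2·1 + 0) = 17/2; p² − 72·q² = 289 − 288 = 1.
  The first convergent with p² − 72·q² = 1 gives the fundamental solution (x₁, y₁) = (17, 2).
Step 2: Apply the recurrence (x_{n+1}, y_{n+1}) = (x₁x_n + 72y₁y_n, x₁y_n + y₁x_n) repeatedly.
  From (x_1, y_1) = (17, 2): x_2 = 17·17 + 72·2·2 = 577; y_2 = 17·2 + 2·17 = 68.
  From (x_2, y_2) = (577, 68): x_3 = 17·577 + 72·2·68 = 19601; y_3 = 17·68 + 2·577 = 2310.
  From (x_3, y_3) = (19601, 2310): x_4 = 17·19601 + 72·2·2310 = 665857; y_4 = 17·2310 + 2·19601 = 78472.
  From (x_4, y_4) = (665857, 78472): x_5 = 17·665857 + 72·2·78472 = 22619537; y_5 = 17·78472 + 2·665857 = 2665738.
Step 3: Verify x_5² - 72·y_5² = 511643454094369 - 511643454094368 = 1 (should be 1). ✓

(x_1, y_1) = (17, 2); (x_5, y_5) = (22619537, 2665738).


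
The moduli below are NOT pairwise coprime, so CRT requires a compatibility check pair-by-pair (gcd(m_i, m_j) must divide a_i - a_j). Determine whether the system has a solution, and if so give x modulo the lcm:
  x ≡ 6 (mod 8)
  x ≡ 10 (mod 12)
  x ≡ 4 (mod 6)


Moduli 8, 12, 6 are not pairwise coprime, so CRT works modulo lcm(m_i) when all pairwise compatibility conditions hold.
Pairwise compatibility: gcd(m_i, m_j) must divide a_i - a_j for every pair.
Merge one congruence at a time:
  Start: x ≡ 6 (mod 8).
  Combine with x ≡ 10 (mod 12): gcd(8, 12) = 4; 10 - 6 = 4, which IS divisible by 4, so compatible.
    Write x = 6 + 8·t and substitute into x ≡ 10 (mod 12): 8·t ≡ 10 − 6 = 4 (mod 12).
    Divide the congruence (and modulus) by g = 4: 2·t ≡ 1 (mod 3).
    The inverse of 2 mod 3 is 2 (since 2·2 = 4 = 1·3 + 1), so t ≡ 2·1 = 2 ≡ 2 (mod 3).
    Then x = 6 + 8·2 = 22, valid modulo lcm(8, 12) = 24: x ≡ 22 (mod 24).
  Combine with x ≡ 4 (mod 6): gcd(24, 6) = 6; 4 - 22 = -18, which IS divisible by 6, so compatible.
    Write x = 22 + 24·t and substitute into x ≡ 4 (mod 6): 24·t ≡ 4 − 22 = -18 (mod 6).
    Divide the congruence (and modulus) by g = 6: 4·t ≡ -3 (mod 1).
    Modulo 1 every t works; take t = 0.
    Then x = 22 + 24·0 = 22, valid modulo lcm(24, 6) = 24: x ≡ 22 (mod 24).
Verify: 22 mod 8 = 6, 22 mod 12 = 10, 22 mod 6 = 4.

x ≡ 22 (mod 24).


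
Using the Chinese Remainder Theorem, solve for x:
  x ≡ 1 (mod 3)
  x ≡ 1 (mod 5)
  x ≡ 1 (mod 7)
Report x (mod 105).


Moduli 3, 5, 7 are pairwise coprime; by CRT there is a unique solution modulo M = 3 · 5 · 7 = 105.
Solve pairwise, accumulating the modulus:
  Start with x ≡ 1 (mod 3).
  Combine with x ≡ 1 (mod 5): since gcd(3, 5) = 1, we get a unique residue mod 15.
    Write x = 1 + 3·t and substitute into x ≡ 1 (mod 5): 3·t ≡ 1 − 1 = 0 (mod 5).
    The inverse of 3 mod 5 is 2 (since 3·2 = 6 = 1·5 + 1), so t ≡ 2·0 = 0 ≡ 0 (mod 5).
    Then x = 1 + 3·0 = 1, valid modulo lcm(3, 5) = 15: x ≡ 1 (mod 15).
  Combine with x ≡ 1 (mod 7): since gcd(15, 7) = 1, we get a unique residue mod 105.
    Write x = 1 + 15·t and substitute into x ≡ 1 (mod 7): 15·t ≡ 1 − 1 = 0 (mod 7).
    Reduce coefficients mod 7: 1·t ≡ 0 (mod 7).
    So t ≡ 0 (mod 7).
    Then x = 1 + 15·0 = 1, valid modulo lcm(15, 7) = 105: x ≡ 1 (mod 105).
Verify: 1 mod 3 = 1 ✓, 1 mod 5 = 1 ✓, 1 mod 7 = 1 ✓.

x ≡ 1 (mod 105).


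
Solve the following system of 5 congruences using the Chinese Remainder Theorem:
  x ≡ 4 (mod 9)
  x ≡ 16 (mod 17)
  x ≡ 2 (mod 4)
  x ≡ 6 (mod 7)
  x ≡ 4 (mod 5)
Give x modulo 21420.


Product of moduli M = 9 · 17 · 4 · 7 · 5 = 21420.
Merge one congruence at a time:
  Start: x ≡ 4 (mod 9).
  Combine with x ≡ 16 (mod 17); new modulus lcm = 153.
    Write x = 4 + 9·t and substitute into x ≡ 16 (mod 17): 9·t ≡ 16 − 4 = 12 (mod 17).
    The inverse of 9 mod 17 is 2 (since 9·2 = 18 = 1·17 + 1), so t ≡ 2·12 = 24 ≡ 7 (mod 17).
    Then x = 4 + 9·7 = 67, valid modulo lcm(9, 17) = 153: x ≡ 67 (mod 153).
  Combine with x ≡ 2 (mod 4); new modulus lcm = 612.
    Write x = 67 + 153·t and substitute into x ≡ 2 (mod 4): 153·t ≡ 2 − 67 = -65 (mod 4).
    Reduce coefficients mod 4: 1·t ≡ 3 (mod 4).
    So t ≡ 3 (mod 4).
    Then x = 67 + 153·3 = 526, valid modulo lcm(153, 4) = 612: x ≡ 526 (mod 612).
  Combine with x ≡ 6 (mod 7); new modulus lcm = 4284.
    Write x = 526 + 612·t and substitute into x ≡ 6 (mod 7): 612·t ≡ 6 − 526 = -520 (mod 7).
    Reduce coefficients mod 7: 3·t ≡ 5 (mod 7).
    The inverse of 3 mod 7 is 5 (since 3·5 = 15 = 2·7 + 1), so t ≡ 5·5 = 25 ≡ 4 (mod 7).
    Then x = 526 + 612·4 = 2974, valid modulo lcm(612, 7) = 4284: x ≡ 2974 (mod 4284).
  Combine with x ≡ 4 (mod 5); new modulus lcm = 21420.
    Write x = 2974 + 4284·t and substitute into x ≡ 4 (mod 5): 4284·t ≡ 4 − 2974 = -2970 (mod 5).
    Reduce coefficients mod 5: 4·t ≡ 0 (mod 5).
    The inverse of 4 mod 5 is 4 (since 4·4 = 16 = 3·5 + 1), so t ≡ 4·0 = 0 ≡ 0 (mod 5).
    Then x = 2974 + 4284·0 = 2974, valid modulo lcm(4284, 5) = 21420: x ≡ 2974 (mod 21420).
Verify against each original: 2974 mod 9 = 4, 2974 mod 17 = 16, 2974 mod 4 = 2, 2974 mod 7 = 6, 2974 mod 5 = 4.

x ≡ 2974 (mod 21420).


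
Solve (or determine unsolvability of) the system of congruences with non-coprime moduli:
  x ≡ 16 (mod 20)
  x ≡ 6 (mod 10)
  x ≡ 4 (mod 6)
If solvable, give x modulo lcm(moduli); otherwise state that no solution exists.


Moduli 20, 10, 6 are not pairwise coprime, so CRT works modulo lcm(m_i) when all pairwise compatibility conditions hold.
Pairwise compatibility: gcd(m_i, m_j) must divide a_i - a_j for every pair.
Merge one congruence at a time:
  Start: x ≡ 16 (mod 20).
  Combine with x ≡ 6 (mod 10): gcd(20, 10) = 10; 6 - 16 = -10, which IS divisible by 10, so compatible.
    Write x = 16 + 20·t and substitute into x ≡ 6 (mod 10): 20·t ≡ 6 − 16 = -10 (mod 10).
    Divide the congruence (and modulus) by g = 10: 2·t ≡ -1 (mod 1).
    Modulo 1 every t works; take t = 0.
    Then x = 16 + 20·0 = 16, valid modulo lcm(20, 10) = 20: x ≡ 16 (mod 20).
  Combine with x ≡ 4 (mod 6): gcd(20, 6) = 2; 4 - 16 = -12, which IS divisible by 2, so compatible.
    Write x = 16 + 20·t and substitute into x ≡ 4 (mod 6): 20·t ≡ 4 − 16 = -12 (mod 6).
    Divide the congruence (and modulus) by g = 2: 10·t ≡ -6 (mod 3).
    Reduce coefficients mod 3: 1·t ≡ 0 (mod 3).
    So t ≡ 0 (mod 3).
    Then x = 16 + 20·0 = 16, valid modulo lcm(20, 6) = 60: x ≡ 16 (mod 60).
Verify: 16 mod 20 = 16, 16 mod 10 = 6, 16 mod 6 = 4.

x ≡ 16 (mod 60).


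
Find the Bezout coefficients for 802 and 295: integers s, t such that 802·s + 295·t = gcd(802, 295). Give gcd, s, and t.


Euclidean algorithm on (802, 295) — divide until remainder is 0:
  802 = 2 · 295 + 212
  295 = 1 · 212 + 83
  212 = 2 · 83 + 46
  83 = 1 · 46 + 37
  46 = 1 · 37 + 9
  37 = 4 · 9 + 1
  9 = 9 · 1 + 0
gcd(802, 295) = 1.
Track Bezout coefficients alongside the remainders: start with r₀ = 802 = a·1 + b·0 (s = 1, t = 0) and r₁ = 295 = a·0 + b·1 (s = 0, t = 1); each new remainder r_{k+1} = r_{k-1} − q_k·r_k inherits s_{k+1} = s_{k-1} − q_k·s_k, t_{k+1} = t_{k-1} − q_k·t_k, so r_k = a·s_k + b·t_k at every step:
  q = 2: r = 212, s = 1 − 2·0 = 1, t = 0 − 2·1 = -2  (check: 802·1 + 295·(-2) = 212)
  q = 1: r = 83, s = 0 − 1·1 = -1, t = 1 − 1·(-2) = 3  (check: 802·(-1) + 295·3 = 83)
  q = 2: r = 46, s = 1 − 2·(-1) = 3, t = -2 − 2·3 = -8  (check: 802·3 + 295·(-8) = 46)
  q = 1: r = 37, s = -1 − 1·3 = -4, t = 3 − 1·(-8) = 11  (check: 802·(-4) + 295·11 = 37)
  q = 1: r = 9, s = 3 − 1·(-4) = 7, t = -8 − 1·11 = -19  (check: 802·7 + 295·(-19) = 9)
  q = 4: r = 1, s = -4 − 4·7 = -32, t = 11 − 4·(-19) = 87  (check: 802·(-32) + 295·87 = 1)
The row with r = 1 (the gcd) gives the Bezout coefficients s = -32, t = 87.
Result: 802 · (-32) + 295 · (87) = 1.

gcd(802, 295) = 1; s = -32, t = 87 (check: 802·(-32) + 295·87 = 1).


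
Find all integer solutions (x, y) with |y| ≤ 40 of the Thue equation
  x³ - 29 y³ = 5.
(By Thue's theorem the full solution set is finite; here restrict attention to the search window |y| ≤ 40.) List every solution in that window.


The equation is x³ - 29y³ = 5. For fixed y, x³ = 29·y³ + 5, so a solution requires the RHS to be a perfect cube.
Strategy: iterate y from -40 to 40, compute RHS = 29·y³ + 5, and check whether it is a (positive or negative) perfect cube.
Check small values of y:
  y = 0: RHS = 5 is not a perfect cube.
  y = 1: RHS = 34 is not a perfect cube.
  y = -1: RHS = -24 is not a perfect cube.
  y = 2: RHS = 237 is not a perfect cube.
  y = -2: RHS = -227 is not a perfect cube.
  y = 3: RHS = 788 is not a perfect cube.
  y = -3: RHS = -778 is not a perfect cube.
Continuing the search up to |y| = 40 finds no solutions either.
No (x, y) in the scanned range satisfies the equation.

No integer solutions with |y| ≤ 40.


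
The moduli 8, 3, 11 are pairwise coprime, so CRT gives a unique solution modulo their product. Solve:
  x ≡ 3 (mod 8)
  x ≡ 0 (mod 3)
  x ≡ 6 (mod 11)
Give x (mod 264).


Moduli 8, 3, 11 are pairwise coprime; by CRT there is a unique solution modulo M = 8 · 3 · 11 = 264.
Solve pairwise, accumulating the modulus:
  Start with x ≡ 3 (mod 8).
  Combine with x ≡ 0 (mod 3): since gcd(8, 3) = 1, we get a unique residue mod 24.
    Write x = 3 + 8·t and substitute into x ≡ 0 (mod 3): 8·t ≡ 0 − 3 = -3 (mod 3).
    Reduce coefficients mod 3: 2·t ≡ 0 (mod 3).
    The inverse of 2 mod 3 is 2 (since 2·2 = 4 = 1·3 + 1), so t ≡ 2·0 = 0 ≡ 0 (mod 3).
    Then x = 3 + 8·0 = 3, valid modulo lcm(8, 3) = 24: x ≡ 3 (mod 24).
  Combine with x ≡ 6 (mod 11): since gcd(24, 11) = 1, we get a unique residue mod 264.
    Write x = 3 + 24·t and substitute into x ≡ 6 (mod 11): 24·t ≡ 6 − 3 = 3 (mod 11).
    Reduce coefficients mod 11: 2·t ≡ 3 (mod 11).
    The inverse of 2 mod 11 is 6 (since 2·6 = 12 = 1·11 + 1), so t ≡ 6·3 = 18 ≡ 7 (mod 11).
    Then x = 3 + 24·7 = 171, valid modulo lcm(24, 11) = 264: x ≡ 171 (mod 264).
Verify: 171 mod 8 = 3 ✓, 171 mod 3 = 0 ✓, 171 mod 11 = 6 ✓.

x ≡ 171 (mod 264).


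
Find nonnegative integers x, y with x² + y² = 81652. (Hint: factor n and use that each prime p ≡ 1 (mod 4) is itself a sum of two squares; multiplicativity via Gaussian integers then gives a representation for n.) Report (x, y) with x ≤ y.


Step 1: Factor n = 81652 = 2^2 · 137 · 149.
Step 2: Check the mod-4 condition on each prime factor: 2 = 2 (special); 137 ≡ 1 (mod 4), exponent 1; 149 ≡ 1 (mod 4), exponent 1.
All primes ≡ 3 (mod 4) appear to even exponent (or don't appear), so by the two-squares theorem n IS expressible as a sum of two squares.
Step 3: Build a representation. Group n = k² · m with k = 2 and m = 137 · 149 = 20413 (a product of primes ≡ 1 (mod 4)); a representation of m scales to one of n via (k·x)² + (k·y)² = k²(x² + y²). Each prime p ≡ 1 (mod 4) is itself a sum of two squares; find a² by testing p − a² for a perfect square:
  137: 137 − 1² = 136, 137 − 2² = 133, 137 − 3² = 128, 137 − 4² = 121 = 11² ⇒ 137 = 4² + 11².
  149: 149 − 1² = 148, 149 − 2² = 145, 149 − 3² = 140, 149 − 4² = 133, 149 − 5² = 124, 149 − 6² = 113, 149 − 7² = 100 = 10² ⇒ 149 = 7² + 10².
  Combine using the Brahmagupta–Fibonacci identity (a² + b²)(c² + d²) = (ac − bd)² + (ad + bc)² = (ac + bd)² + (ad − bc)²:
  137 · 149 = 20413: from (4² + 11²)(7² + 10²), take (4·7 − 11·10, 4·10 + 11·7) = (28 − 110, 40 + 77) = (-82, 117); dropping signs (only squares matter) gives (82, 117); check 82² + 117² = 6724 + 13689 = 20413 ✓.
  Scale by k = 2: (2·82, 2·117) = (164, 234).
Step 4: Order so x ≤ y and verify: 164² + 234² = 26896 + 54756 = 81652 = n. ✓

n = 81652 = 164² + 234² (one valid representation with x ≤ y).


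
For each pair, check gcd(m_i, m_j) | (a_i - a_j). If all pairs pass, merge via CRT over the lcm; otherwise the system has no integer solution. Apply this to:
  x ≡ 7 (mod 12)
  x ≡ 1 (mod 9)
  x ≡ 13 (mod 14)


Moduli 12, 9, 14 are not pairwise coprime, so CRT works modulo lcm(m_i) when all pairwise compatibility conditions hold.
Pairwise compatibility: gcd(m_i, m_j) must divide a_i - a_j for every pair.
Merge one congruence at a time:
  Start: x ≡ 7 (mod 12).
  Combine with x ≡ 1 (mod 9): gcd(12, 9) = 3; 1 - 7 = -6, which IS divisible by 3, so compatible.
    Write x = 7 + 12·t and substitute into x ≡ 1 (mod 9): 12·t ≡ 1 − 7 = -6 (mod 9).
    Divide the congruence (and modulus) by g = 3: 4·t ≡ -2 (mod 3).
    Reduce coefficients mod 3: 1·t ≡ 1 (mod 3).
    So t ≡ 1 (mod 3).
    Then x = 7 + 12·1 = 19, valid modulo lcm(12, 9) = 36: x ≡ 19 (mod 36).
  Combine with x ≡ 13 (mod 14): gcd(36, 14) = 2; 13 - 19 = -6, which IS divisible by 2, so compatible.
    Write x = 19 + 36·t and substitute into x ≡ 13 (mod 14): 36·t ≡ 13 − 19 = -6 (mod 14).
    Divide the congruence (and modulus) by g = 2: 18·t ≡ -3 (mod 7).
    Reduce coefficients mod 7: 4·t ≡ 4 (mod 7).
    The inverse of 4 mod 7 is 2 (since 4·2 = 8 = 1·7 + 1), so t ≡ 2·4 = 8 ≡ 1 (mod 7).
    Then x = 19 + 36·1 = 55, valid modulo lcm(36, 14) = 252: x ≡ 55 (mod 252).
Verify: 55 mod 12 = 7, 55 mod 9 = 1, 55 mod 14 = 13.

x ≡ 55 (mod 252).


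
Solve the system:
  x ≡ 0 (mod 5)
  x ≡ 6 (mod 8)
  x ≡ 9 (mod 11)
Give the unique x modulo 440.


Moduli 5, 8, 11 are pairwise coprime; by CRT there is a unique solution modulo M = 5 · 8 · 11 = 440.
Solve pairwise, accumulating the modulus:
  Start with x ≡ 0 (mod 5).
  Combine with x ≡ 6 (mod 8): since gcd(5, 8) = 1, we get a unique residue mod 40.
    Write x = 0 + 5·t and substitute into x ≡ 6 (mod 8): 5·t ≡ 6 − 0 = 6 (mod 8).
    The inverse of 5 mod 8 is 5 (since 5·5 = 25 = 3·8 + 1), so t ≡ 5·6 = 30 ≡ 6 (mod 8).
    Then x = 0 + 5·6 = 30, valid modulo lcm(5, 8) = 40: x ≡ 30 (mod 40).
  Combine with x ≡ 9 (mod 11): since gcd(40, 11) = 1, we get a unique residue mod 440.
    Write x = 30 + 40·t and substitute into x ≡ 9 (mod 11): 40·t ≡ 9 − 30 = -21 (mod 11).
    Reduce coefficients mod 11: 7·t ≡ 1 (mod 11).
    The inverse of 7 mod 11 is 8 (since 7·8 = 56 = 5·11 + 1), so t ≡ 8·1 = 8 ≡ 8 (mod 11).
    Then x = 30 + 40·8 = 350, valid modulo lcm(40, 11) = 440: x ≡ 350 (mod 440).
Verify: 350 mod 5 = 0 ✓, 350 mod 8 = 6 ✓, 350 mod 11 = 9 ✓.

x ≡ 350 (mod 440).


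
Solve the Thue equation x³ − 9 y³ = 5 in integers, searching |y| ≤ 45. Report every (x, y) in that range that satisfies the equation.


The equation is x³ - 9y³ = 5. For fixed y, x³ = 9·y³ + 5, so a solution requires the RHS to be a perfect cube.
Strategy: iterate y from -45 to 45, compute RHS = 9·y³ + 5, and check whether it is a (positive or negative) perfect cube.
Check small values of y:
  y = 0: RHS = 5 is not a perfect cube.
  y = 1: RHS = 14 is not a perfect cube.
  y = -1: RHS = -4 is not a perfect cube.
  y = 2: RHS = 77 is not a perfect cube.
  y = -2: RHS = -67 is not a perfect cube.
  y = 3: RHS = 248 is not a perfect cube.
  y = -3: RHS = -238 is not a perfect cube.
Continuing the search up to |y| = 45 finds no solutions either.
No (x, y) in the scanned range satisfies the equation.

No integer solutions with |y| ≤ 45.


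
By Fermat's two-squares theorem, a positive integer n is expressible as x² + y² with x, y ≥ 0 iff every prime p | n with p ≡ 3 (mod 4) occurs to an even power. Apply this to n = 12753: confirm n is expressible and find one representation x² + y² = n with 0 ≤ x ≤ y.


Step 1: Factor n = 12753 = 3^2 · 13 · 109.
Step 2: Check the mod-4 condition on each prime factor: 3 ≡ 3 (mod 4), exponent 2 (must be even); 13 ≡ 1 (mod 4), exponent 1; 109 ≡ 1 (mod 4), exponent 1.
All primes ≡ 3 (mod 4) appear to even exponent (or don't appear), so by the two-squares theorem n IS expressible as a sum of two squares.
Step 3: Build a representation. Group n = k² · m with k = 3 and m = 13 · 109 = 1417 (a product of primes ≡ 1 (mod 4)); a representation of m scales to one of n via (k·x)² + (k·y)² = k²(x² + y²). Each prime p ≡ 1 (mod 4) is itself a sum of two squares; find a² by testing p − a² for a perfect square:
  13: 13 − 1² = 12, 13 − 2² = 9 = 3² ⇒ 13 = 2² + 3².
  109: 109 − 1² = 108, 109 − 2² = 105, 109 − 3² = 100 = 10² ⇒ 109 = 3² + 10².
  Combine using the Brahmagupta–Fibonacci identity (a² + b²)(c² + d²) = (ac − bd)² + (ad + bc)² = (ac + bd)² + (ad − bc)²:
  13 · 109 = 1417: from (2² + 3²)(3² + 10²), take (2·3 − 3·10, 2·10 + 3·3) = (6 − 30, 20 + 9) = (-24, 29); dropping signs (only squares matter) gives (24, 29); check 24² + 29² = 576 + 841 = 1417 ✓.
  Scale by k = 3: (3·24, 3·29) = (72, 87).
Step 4: Order so x ≤ y and verify: 72² + 87² = 5184 + 7569 = 12753 = n. ✓

n = 12753 = 72² + 87² (one valid representation with x ≤ y).


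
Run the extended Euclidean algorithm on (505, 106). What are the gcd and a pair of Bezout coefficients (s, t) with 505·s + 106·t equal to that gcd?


Euclidean algorithm on (505, 106) — divide until remainder is 0:
  505 = 4 · 106 + 81
  106 = 1 · 81 + 25
  81 = 3 · 25 + 6
  25 = 4 · 6 + 1
  6 = 6 · 1 + 0
gcd(505, 106) = 1.
Track Bezout coefficients alongside the remainders: start with r₀ = 505 = a·1 + b·0 (s = 1, t = 0) and r₁ = 106 = a·0 + b·1 (s = 0, t = 1); each new remainder r_{k+1} = r_{k-1} − q_k·r_k inherits s_{k+1} = s_{k-1} − q_k·s_k, t_{k+1} = t_{k-1} − q_k·t_k, so r_k = a·s_k + b·t_k at every step:
  q = 4: r = 81, s = 1 − 4·0 = 1, t = 0 − 4·1 = -4  (check: 505·1 + 106·(-4) = 81)
  q = 1: r = 25, s = 0 − 1·1 = -1, t = 1 − 1·(-4) = 5  (check: 505·(-1) + 106·5 = 25)
  q = 3: r = 6, s = 1 − 3·(-1) = 4, t = -4 − 3·5 = -19  (check: 505·4 + 106·(-19) = 6)
  q = 4: r = 1, s = -1 − 4·4 = -17, t = 5 − 4·(-19) = 81  (check: 505·(-17) + 106·81 = 1)
The row with r = 1 (the gcd) gives the Bezout coefficients s = -17, t = 81.
Result: 505 · (-17) + 106 · (81) = 1.

gcd(505, 106) = 1; s = -17, t = 81 (check: 505·(-17) + 106·81 = 1).


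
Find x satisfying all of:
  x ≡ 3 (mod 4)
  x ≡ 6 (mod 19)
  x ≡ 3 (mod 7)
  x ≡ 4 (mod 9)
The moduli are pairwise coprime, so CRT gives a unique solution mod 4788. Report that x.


Product of moduli M = 4 · 19 · 7 · 9 = 4788.
Merge one congruence at a time:
  Start: x ≡ 3 (mod 4).
  Combine with x ≡ 6 (mod 19); new modulus lcm = 76.
    Write x = 3 + 4·t and substitute into x ≡ 6 (mod 19): 4·t ≡ 6 − 3 = 3 (mod 19).
    The inverse of 4 mod 19 is 5 (since 4·5 = 20 = 1·19 + 1), so t ≡ 5·3 = 15 ≡ 15 (mod 19).
    Then x = 3 + 4·15 = 63, valid modulo lcm(4, 19) = 76: x ≡ 63 (mod 76).
  Combine with x ≡ 3 (mod 7); new modulus lcm = 532.
    Write x = 63 + 76·t and substitute into x ≡ 3 (mod 7): 76·t ≡ 3 − 63 = -60 (mod 7).
    Reduce coefficients mod 7: 6·t ≡ 3 (mod 7).
    The inverse of 6 mod 7 is 6 (since 6·6 = 36 = 5·7 + 1), so t ≡ 6·3 = 18 ≡ 4 (mod 7).
    Then x = 63 + 76·4 = 367, valid modulo lcm(76, 7) = 532: x ≡ 367 (mod 532).
  Combine with x ≡ 4 (mod 9); new modulus lcm = 4788.
    Write x = 367 + 532·t and substitute into x ≡ 4 (mod 9): 532·t ≡ 4 − 367 = -363 (mod 9).
    Reduce coefficients mod 9: 1·t ≡ 6 (mod 9).
    So t ≡ 6 (mod 9).
    Then x = 367 + 532·6 = 3559, valid modulo lcm(532, 9) = 4788: x ≡ 3559 (mod 4788).
Verify against each original: 3559 mod 4 = 3, 3559 mod 19 = 6, 3559 mod 7 = 3, 3559 mod 9 = 4.

x ≡ 3559 (mod 4788).


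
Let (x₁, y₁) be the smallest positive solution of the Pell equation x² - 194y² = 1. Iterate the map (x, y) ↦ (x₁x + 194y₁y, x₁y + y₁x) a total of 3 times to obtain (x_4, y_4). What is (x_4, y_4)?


Step 1: Find the fundamental solution (x₁, y₁) of x² - 194y² = 1.
  Expand √194 as a continued fraction. a₀ = ⌊√194⌋ = 13; iterate m_{k+1} = d_k·a_k − m_k, d_{k+1} = (194 − m_{k+1}²)/d_k, a_{k+1} = ⌊(a₀ + m_{k+1})/d_{k+1}⌋ (starting m₀ = 0, d₀ = 1), with convergents p_k = a_k·p_{k-1} + p_{k-2}, q_k = a_k·q_{k-1} + q_{k-2} (p₋₁ = 1, q₋₁ = 0):
  k = 0: a₀ = 13; p₀/q₀ = 13/1; p₀² − 194·q₀² = 169 − 194 = -25.
  k = 1: m = 13, d = 25, a = ⌊(13 + 13)/25⌋ = 1; p/q = (1·13 + 1)/(1·1 + 0) = 14/1; p² − 194·q² = 196 − 194 = 2.
  k = 2: m = 12, d = 2, a = ⌊(13 + 12)/2⌋ = 12; p/q = (12·14 + 13)/(12·1 + 1) = 181/13; p² − 194·q² = 32761 − 32786 = -25.
  k = 3: m = 12, d = 25, a = ⌊(13 + 12)/25⌋ = 1; p/q = (1·181 + 14)/(1·13 + 1) = 195/14; p² − 194·q² = 38025 − 38024 = 1.
  The first convergent with p² − 194·q² = 1 gives the fundamental solution (x₁, y₁) = (195, 14).
Step 2: Apply the recurrence (x_{n+1}, y_{n+1}) = (x₁x_n + 194y₁y_n, x₁y_n + y₁x_n) repeatedly.
  From (x_1, y_1) = (195, 14): x_2 = 195·195 + 194·14·14 = 76049; y_2 = 195·14 + 14·195 = 5460.
  From (x_2, y_2) = (76049, 5460): x_3 = 195·76049 + 194·14·5460 = 29658915; y_3 = 195·5460 + 14·76049 = 2129386.
  From (x_3, y_3) = (29658915, 2129386): x_4 = 195·29658915 + 194·14·2129386 = 11566900801; y_4 = 195·2129386 + 14·29658915 = 830455080.
Step 3: Verify x_4² - 194·y_4² = 133793194140174441601 - 133793194140174441600 = 1 (should be 1). ✓

(x_1, y_1) = (195, 14); (x_4, y_4) = (11566900801, 830455080).


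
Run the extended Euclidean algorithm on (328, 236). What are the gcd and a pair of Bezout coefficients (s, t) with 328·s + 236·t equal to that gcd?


Euclidean algorithm on (328, 236) — divide until remainder is 0:
  328 = 1 · 236 + 92
  236 = 2 · 92 + 52
  92 = 1 · 52 + 40
  52 = 1 · 40 + 12
  40 = 3 · 12 + 4
  12 = 3 · 4 + 0
gcd(328, 236) = 4.
Track Bezout coefficients alongside the remainders: start with r₀ = 328 = a·1 + b·0 (s = 1, t = 0) and r₁ = 236 = a·0 + b·1 (s = 0, t = 1); each new remainder r_{k+1} = r_{k-1} − q_k·r_k inherits s_{k+1} = s_{k-1} − q_k·s_k, t_{k+1} = t_{k-1} − q_k·t_k, so r_k = a·s_k + b·t_k at every step:
  q = 1: r = 92, s = 1 − 1·0 = 1, t = 0 − 1·1 = -1  (check: 328·1 + 236·(-1) = 92)
  q = 2: r = 52, s = 0 − 2·1 = -2, t = 1 − 2·(-1) = 3  (check: 328·(-2) + 236·3 = 52)
  q = 1: r = 40, s = 1 − 1·(-2) = 3, t = -1 − 1·3 = -4  (check: 328·3 + 236·(-4) = 40)
  q = 1: r = 12, s = -2 − 1·3 = -5, t = 3 − 1·(-4) = 7  (check: 328·(-5) + 236·7 = 12)
  q = 3: r = 4, s = 3 − 3·(-5) = 18, t = -4 − 3·7 = -25  (check: 328·18 + 236·(-25) = 4)
The row with r = 4 (the gcd) gives the Bezout coefficients s = 18, t = -25.
Result: 328 · (18) + 236 · (-25) = 4.

gcd(328, 236) = 4; s = 18, t = -25 (check: 328·18 + 236·(-25) = 4).


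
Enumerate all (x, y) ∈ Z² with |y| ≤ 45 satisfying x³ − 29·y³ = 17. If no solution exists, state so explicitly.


The equation is x³ - 29y³ = 17. For fixed y, x³ = 29·y³ + 17, so a solution requires the RHS to be a perfect cube.
Strategy: iterate y from -45 to 45, compute RHS = 29·y³ + 17, and check whether it is a (positive or negative) perfect cube.
Check small values of y:
  y = 0: RHS = 17 is not a perfect cube.
  y = 1: RHS = 46 is not a perfect cube.
  y = -1: RHS = -12 is not a perfect cube.
  y = 2: RHS = 249 is not a perfect cube.
  y = -2: RHS = -215 is not a perfect cube.
  y = 3: RHS = 800 is not a perfect cube.
  y = -3: RHS = -766 is not a perfect cube.
Continuing the search up to |y| = 45 finds no solutions either.
No (x, y) in the scanned range satisfies the equation.

No integer solutions with |y| ≤ 45.


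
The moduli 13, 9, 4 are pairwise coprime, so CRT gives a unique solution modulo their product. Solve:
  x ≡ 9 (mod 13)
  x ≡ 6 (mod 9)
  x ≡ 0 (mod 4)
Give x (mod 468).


Moduli 13, 9, 4 are pairwise coprime; by CRT there is a unique solution modulo M = 13 · 9 · 4 = 468.
Solve pairwise, accumulating the modulus:
  Start with x ≡ 9 (mod 13).
  Combine with x ≡ 6 (mod 9): since gcd(13, 9) = 1, we get a unique residue mod 117.
    Write x = 9 + 13·t and substitute into x ≡ 6 (mod 9): 13·t ≡ 6 − 9 = -3 (mod 9).
    Reduce coefficients mod 9: 4·t ≡ 6 (mod 9).
    The inverse of 4 mod 9 is 7 (since 4·7 = 28 = 3·9 + 1), so t ≡ 7·6 = 42 ≡ 6 (mod 9).
    Then x = 9 + 13·6 = 87, valid modulo lcm(13, 9) = 117: x ≡ 87 (mod 117).
  Combine with x ≡ 0 (mod 4): since gcd(117, 4) = 1, we get a unique residue mod 468.
    Write x = 87 + 117·t and substitute into x ≡ 0 (mod 4): 117·t ≡ 0 − 87 = -87 (mod 4).
    Reduce coefficients mod 4: 1·t ≡ 1 (mod 4).
    So t ≡ 1 (mod 4).
    Then x = 87 + 117·1 = 204, valid modulo lcm(117, 4) = 468: x ≡ 204 (mod 468).
Verify: 204 mod 13 = 9 ✓, 204 mod 9 = 6 ✓, 204 mod 4 = 0 ✓.

x ≡ 204 (mod 468).


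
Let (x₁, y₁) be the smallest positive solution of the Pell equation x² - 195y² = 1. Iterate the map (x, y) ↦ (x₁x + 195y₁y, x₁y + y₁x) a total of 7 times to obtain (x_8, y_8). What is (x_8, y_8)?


Step 1: Find the fundamental solution (x₁, y₁) of x² - 195y² = 1.
  Expand √195 as a continued fraction. a₀ = ⌊√195⌋ = 13; iterate m_{k+1} = d_k·a_k − m_k, d_{k+1} = (195 − m_{k+1}²)/d_k, a_{k+1} = ⌊(a₀ + m_{k+1})/d_{k+1}⌋ (starting m₀ = 0, d₀ = 1), with convergents p_k = a_k·p_{k-1} + p_{k-2}, q_k = a_k·q_{k-1} + q_{k-2} (p₋₁ = 1, q₋₁ = 0):
  k = 0: a₀ = 13; p₀/q₀ = 13/1; p₀² − 195·q₀² = 169 − 195 = -26.
  k = 1: m = 13, d = 26, a = ⌊(13 + 13)/26⌋ = 1; p/q = (1·13 + 1)/(1·1 + 0) = 14/1; p² − 195·q² = 196 − 195 = 1.
  The first convergent with p² − 195·q² = 1 gives the fundamental solution (x₁, y₁) = (14, 1).
Step 2: Apply the recurrence (x_{n+1}, y_{n+1}) = (x₁x_n + 195y₁y_n, x₁y_n + y₁x_n) repeatedly.
  From (x_1, y_1) = (14, 1): x_2 = 14·14 + 195·1·1 = 391; y_2 = 14·1 + 1·14 = 28.
  From (x_2, y_2) = (391, 28): x_3 = 14·391 + 195·1·28 = 10934; y_3 = 14·28 + 1·391 = 783.
  From (x_3, y_3) = (10934, 783): x_4 = 14·10934 + 195·1·783 = 305761; y_4 = 14·783 + 1·10934 = 21896.
  From (x_4, y_4) = (305761, 21896): x_5 = 14·305761 + 195·1·21896 = 8550374; y_5 = 14·21896 + 1·305761 = 612305.
  From (x_5, y_5) = (8550374, 612305): x_6 = 14·8550374 + 195·1·612305 = 239104711; y_6 = 14·612305 + 1·8550374 = 17122644.
  From (x_6, y_6) = (239104711, 17122644): x_7 = 14·239104711 + 195·1·17122644 = 6686381534; y_7 = 14·17122644 + 1·239104711 = 478821727.
  From (x_7, y_7) = (6686381534, 478821727): x_8 = 14·6686381534 + 195·1·478821727 = 186979578241; y_8 = 14·478821727 + 1·6686381534 = 13389885712.
Step 3: Verify x_8² - 195·y_8² = 34961362679182240654081 - 34961362679182240654080 = 1 (should be 1). ✓

(x_1, y_1) = (14, 1); (x_8, y_8) = (186979578241, 13389885712).


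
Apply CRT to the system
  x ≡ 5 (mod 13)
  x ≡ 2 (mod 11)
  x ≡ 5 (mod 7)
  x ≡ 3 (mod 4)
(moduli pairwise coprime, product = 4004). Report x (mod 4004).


Product of moduli M = 13 · 11 · 7 · 4 = 4004.
Merge one congruence at a time:
  Start: x ≡ 5 (mod 13).
  Combine with x ≡ 2 (mod 11); new modulus lcm = 143.
    Write x = 5 + 13·t and substitute into x ≡ 2 (mod 11): 13·t ≡ 2 − 5 = -3 (mod 11).
    Reduce coefficients mod 11: 2·t ≡ 8 (mod 11).
    The inverse of 2 mod 11 is 6 (since 2·6 = 12 = 1·11 + 1), so t ≡ 6·8 = 48 ≡ 4 (mod 11).
    Then x = 5 + 13·4 = 57, valid modulo lcm(13, 11) = 143: x ≡ 57 (mod 143).
  Combine with x ≡ 5 (mod 7); new modulus lcm = 1001.
    Write x = 57 + 143·t and substitute into x ≡ 5 (mod 7): 143·t ≡ 5 − 57 = -52 (mod 7).
    Reduce coefficients mod 7: 3·t ≡ 4 (mod 7).
    The inverse of 3 mod 7 is 5 (since 3·5 = 15 = 2·7 + 1), so t ≡ 5·4 = 20 ≡ 6 (mod 7).
    Then x = 57 + 143·6 = 915, valid modulo lcm(143, 7) = 1001: x ≡ 915 (mod 1001).
  Combine with x ≡ 3 (mod 4); new modulus lcm = 4004.
    Write x = 915 + 1001·t and substitute into x ≡ 3 (mod 4): 1001·t ≡ 3 − 915 = -912 (mod 4).
    Reduce coefficients mod 4: 1·t ≡ 0 (mod 4).
    So t ≡ 0 (mod 4).
    Then x = 915 + 1001·0 = 915, valid modulo lcm(1001, 4) = 4004: x ≡ 915 (mod 4004).
Verify against each original: 915 mod 13 = 5, 915 mod 11 = 2, 915 mod 7 = 5, 915 mod 4 = 3.

x ≡ 915 (mod 4004).


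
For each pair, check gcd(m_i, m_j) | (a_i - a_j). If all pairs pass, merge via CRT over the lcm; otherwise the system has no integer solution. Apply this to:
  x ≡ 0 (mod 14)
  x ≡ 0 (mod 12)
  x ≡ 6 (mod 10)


Moduli 14, 12, 10 are not pairwise coprime, so CRT works modulo lcm(m_i) when all pairwise compatibility conditions hold.
Pairwise compatibility: gcd(m_i, m_j) must divide a_i - a_j for every pair.
Merge one congruence at a time:
  Start: x ≡ 0 (mod 14).
  Combine with x ≡ 0 (mod 12): gcd(14, 12) = 2; 0 - 0 = 0, which IS divisible by 2, so compatible.
    Write x = 0 + 14·t and substitute into x ≡ 0 (mod 12): 14·t ≡ 0 − 0 = 0 (mod 12).
    Divide the congruence (and modulus) by g = 2: 7·t ≡ 0 (mod 6).
    Reduce coefficients mod 6: 1·t ≡ 0 (mod 6).
    So t ≡ 0 (mod 6).
    Then x = 0 + 14·0 = 0, valid modulo lcm(14, 12) = 84: x ≡ 0 (mod 84).
  Combine with x ≡ 6 (mod 10): gcd(84, 10) = 2; 6 - 0 = 6, which IS divisible by 2, so compatible.
    Write x = 0 + 84·t and substitute into x ≡ 6 (mod 10): 84·t ≡ 6 − 0 = 6 (mod 10).
    Divide the congruence (and modulus) by g = 2: 42·t ≡ 3 (mod 5).
    Reduce coefficients mod 5: 2·t ≡ 3 (mod 5).
    The inverse of 2 mod 5 is 3 (since 2·3 = 6 = 1·5 + 1), so t ≡ 3·3 = 9 ≡ 4 (mod 5).
    Then x = 0 + 84·4 = 336, valid modulo lcm(84, 10) = 420: x ≡ 336 (mod 420).
Verify: 336 mod 14 = 0, 336 mod 12 = 0, 336 mod 10 = 6.

x ≡ 336 (mod 420).


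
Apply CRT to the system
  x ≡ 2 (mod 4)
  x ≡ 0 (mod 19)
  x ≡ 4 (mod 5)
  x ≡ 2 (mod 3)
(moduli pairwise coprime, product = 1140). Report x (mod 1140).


Product of moduli M = 4 · 19 · 5 · 3 = 1140.
Merge one congruence at a time:
  Start: x ≡ 2 (mod 4).
  Combine with x ≡ 0 (mod 19); new modulus lcm = 76.
    Write x = 2 + 4·t and substitute into x ≡ 0 (mod 19): 4·t ≡ 0 − 2 = -2 (mod 19).
    Reduce coefficients mod 19: 4·t ≡ 17 (mod 19).
    The inverse of 4 mod 19 is 5 (since 4·5 = 20 = 1·19 + 1), so t ≡ 5·17 = 85 ≡ 9 (mod 19).
    Then x = 2 + 4·9 = 38, valid modulo lcm(4, 19) = 76: x ≡ 38 (mod 76).
  Combine with x ≡ 4 (mod 5); new modulus lcm = 380.
    Write x = 38 + 76·t and substitute into x ≡ 4 (mod 5): 76·t ≡ 4 − 38 = -34 (mod 5).
    Reduce coefficients mod 5: 1·t ≡ 1 (mod 5).
    So t ≡ 1 (mod 5).
    Then x = 38 + 76·1 = 114, valid modulo lcm(76, 5) = 380: x ≡ 114 (mod 380).
  Combine with x ≡ 2 (mod 3); new modulus lcm = 1140.
    Write x = 114 + 380·t and substitute into x ≡ 2 (mod 3): 380·t ≡ 2 − 114 = -112 (mod 3).
    Reduce coefficients mod 3: 2·t ≡ 2 (mod 3).
    The inverse of 2 mod 3 is 2 (since 2·2 = 4 = 1·3 + 1), so t ≡ 2·2 = 4 ≡ 1 (mod 3).
    Then x = 114 + 380·1 = 494, valid modulo lcm(380, 3) = 1140: x ≡ 494 (mod 1140).
Verify against each original: 494 mod 4 = 2, 494 mod 19 = 0, 494 mod 5 = 4, 494 mod 3 = 2.

x ≡ 494 (mod 1140).


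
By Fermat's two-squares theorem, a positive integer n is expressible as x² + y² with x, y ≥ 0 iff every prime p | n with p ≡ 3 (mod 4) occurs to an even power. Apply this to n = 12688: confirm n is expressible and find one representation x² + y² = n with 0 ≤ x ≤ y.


Step 1: Factor n = 12688 = 2^4 · 13 · 61.
Step 2: Check the mod-4 condition on each prime factor: 2 = 2 (special); 13 ≡ 1 (mod 4), exponent 1; 61 ≡ 1 (mod 4), exponent 1.
All primes ≡ 3 (mod 4) appear to even exponent (or don't appear), so by the two-squares theorem n IS expressible as a sum of two squares.
Step 3: Build a representation. Group n = k² · m with k = 4 and m = 13 · 61 = 793 (a product of primes ≡ 1 (mod 4)); a representation of m scales to one of n via (k·x)² + (k·y)² = k²(x² + y²). Each prime p ≡ 1 (mod 4) is itself a sum of two squares; find a² by testing p − a² for a perfect square:
  13: 13 − 1² = 12, 13 − 2² = 9 = 3² ⇒ 13 = 2² + 3².
  61: 61 − 1² = 60, 61 − 2² = 57, 61 − 3² = 52, 61 − 4² = 45, 61 − 5² = 36 = 6² ⇒ 61 = 5² + 6².
  Combine using the Brahmagupta–Fibonacci identity (a² + b²)(c² + d²) = (ac − bd)² + (ad + bc)² = (ac + bd)² + (ad − bc)²:
  13 · 61 = 793: from (2² + 3²)(5² + 6²), take (2·5 − 3·6, 2·6 + 3·5) = (10 − 18, 12 + 15) = (-8, 27); dropping signs (only squares matter) gives (8, 27); check 8² + 27² = 64 + 729 = 793 ✓.
  Scale by k = 4: (4·8, 4·27) = (32, 108).
Step 4: Order so x ≤ y and verify: 32² + 108² = 1024 + 11664 = 12688 = n. ✓

n = 12688 = 32² + 108² (one valid representation with x ≤ y).


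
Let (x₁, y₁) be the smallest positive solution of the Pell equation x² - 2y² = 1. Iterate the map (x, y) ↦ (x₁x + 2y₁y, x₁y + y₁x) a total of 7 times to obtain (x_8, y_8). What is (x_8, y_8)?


Step 1: Find the fundamental solution (x₁, y₁) of x² - 2y² = 1.
  Expand √2 as a continued fraction. a₀ = ⌊√2⌋ = 1; iterate m_{k+1} = d_k·a_k − m_k, d_{k+1} = (2 − m_{k+1}²)/d_k, a_{k+1} = ⌊(a₀ + m_{k+1})/d_{k+1}⌋ (starting m₀ = 0, d₀ = 1), with convergents p_k = a_k·p_{k-1} + p_{k-2}, q_k = a_k·q_{k-1} + q_{k-2} (p₋₁ = 1, q₋₁ = 0):
  k = 0: a₀ = 1; p₀/q₀ = 1/1; p₀² − 2·q₀² = 1 − 2 = -1.
  k = 1: m = 1, d = 1, a = ⌊(1 + 1)/1⌋ = 2; p/q = (2·1 + 1)/(2·1 + 0) = 3/2; p² − 2·q² = 9 − 8 = 1.
  The first convergent with p² − 2·q² = 1 gives the fundamental solution (x₁, y₁) = (3, 2).
Step 2: Apply the recurrence (x_{n+1}, y_{n+1}) = (x₁x_n + 2y₁y_n, x₁y_n + y₁x_n) repeatedly.
  From (x_1, y_1) = (3, 2): x_2 = 3·3 + 2·2·2 = 17; y_2 = 3·2 + 2·3 = 12.
  From (x_2, y_2) = (17, 12): x_3 = 3·17 + 2·2·12 = 99; y_3 = 3·12 + 2·17 = 70.
  From (x_3, y_3) = (99, 70): x_4 = 3·99 + 2·2·70 = 577; y_4 = 3·70 + 2·99 = 408.
  From (x_4, y_4) = (577, 408): x_5 = 3·577 + 2·2·408 = 3363; y_5 = 3·408 + 2·577 = 2378.
  From (x_5, y_5) = (3363, 2378): x_6 = 3·3363 + 2·2·2378 = 19601; y_6 = 3·2378 + 2·3363 = 13860.
  From (x_6, y_6) = (19601, 13860): x_7 = 3·19601 + 2·2·13860 = 114243; y_7 = 3·13860 + 2·19601 = 80782.
  From (x_7, y_7) = (114243, 80782): x_8 = 3·114243 + 2·2·80782 = 665857; y_8 = 3·80782 + 2·114243 = 470832.
Step 3: Verify x_8² - 2·y_8² = 443365544449 - 443365544448 = 1 (should be 1). ✓

(x_1, y_1) = (3, 2); (x_8, y_8) = (665857, 470832).


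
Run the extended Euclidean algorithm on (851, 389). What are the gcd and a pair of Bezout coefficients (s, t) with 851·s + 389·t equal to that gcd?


Euclidean algorithm on (851, 389) — divide until remainder is 0:
  851 = 2 · 389 + 73
  389 = 5 · 73 + 24
  73 = 3 · 24 + 1
  24 = 24 · 1 + 0
gcd(851, 389) = 1.
Track Bezout coefficients alongside the remainders: start with r₀ = 851 = a·1 + b·0 (s = 1, t = 0) and r₁ = 389 = a·0 + b·1 (s = 0, t = 1); each new remainder r_{k+1} = r_{k-1} − q_k·r_k inherits s_{k+1} = s_{k-1} − q_k·s_k, t_{k+1} = t_{k-1} − q_k·t_k, so r_k = a·s_k + b·t_k at every step:
  q = 2: r = 73, s = 1 − 2·0 = 1, t = 0 − 2·1 = -2  (check: 851·1 + 389·(-2) = 73)
  q = 5: r = 24, s = 0 − 5·1 = -5, t = 1 − 5·(-2) = 11  (check: 851·(-5) + 389·11 = 24)
  q = 3: r = 1, s = 1 − 3·(-5) = 16, t = -2 − 3·11 = -35  (check: 851·16 + 389·(-35) = 1)
The row with r = 1 (the gcd) gives the Bezout coefficients s = 16, t = -35.
Result: 851 · (16) + 389 · (-35) = 1.

gcd(851, 389) = 1; s = 16, t = -35 (check: 851·16 + 389·(-35) = 1).


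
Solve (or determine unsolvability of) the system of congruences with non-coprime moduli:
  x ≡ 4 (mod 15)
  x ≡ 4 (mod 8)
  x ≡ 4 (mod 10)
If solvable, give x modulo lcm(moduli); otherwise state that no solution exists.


Moduli 15, 8, 10 are not pairwise coprime, so CRT works modulo lcm(m_i) when all pairwise compatibility conditions hold.
Pairwise compatibility: gcd(m_i, m_j) must divide a_i - a_j for every pair.
Merge one congruence at a time:
  Start: x ≡ 4 (mod 15).
  Combine with x ≡ 4 (mod 8): gcd(15, 8) = 1; 4 - 4 = 0, which IS divisible by 1, so compatible.
    Write x = 4 + 15·t and substitute into x ≡ 4 (mod 8): 15·t ≡ 4 − 4 = 0 (mod 8).
    Reduce coefficients mod 8: 7·t ≡ 0 (mod 8).
    The inverse of 7 mod 8 is 7 (since 7·7 = 49 = 6·8 + 1), so t ≡ 7·0 = 0 ≡ 0 (mod 8).
    Then x = 4 + 15·0 = 4, valid modulo lcm(15, 8) = 120: x ≡ 4 (mod 120).
  Combine with x ≡ 4 (mod 10): gcd(120, 10) = 10; 4 - 4 = 0, which IS divisible by 10, so compatible.
    Write x = 4 + 120·t and substitute into x ≡ 4 (mod 10): 120·t ≡ 4 − 4 = 0 (mod 10).
    Divide the congruence (and modulus) by g = 10: 12·t ≡ 0 (mod 1).
    Modulo 1 every t works; take t = 0.
    Then x = 4 + 120·0 = 4, valid modulo lcm(120, 10) = 120: x ≡ 4 (mod 120).
Verify: 4 mod 15 = 4, 4 mod 8 = 4, 4 mod 10 = 4.

x ≡ 4 (mod 120).
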